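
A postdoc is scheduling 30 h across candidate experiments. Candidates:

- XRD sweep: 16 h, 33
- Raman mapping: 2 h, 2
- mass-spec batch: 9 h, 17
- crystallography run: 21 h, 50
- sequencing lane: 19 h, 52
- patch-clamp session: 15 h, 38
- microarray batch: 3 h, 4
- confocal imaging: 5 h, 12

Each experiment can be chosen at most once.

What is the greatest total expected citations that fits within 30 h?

The ratio heuristic lands on Raman mapping + sequencing lane + microarray batch + confocal imaging (70) but leaves 1 h idle.
The 8 h tied up in microarray batch and confocal imaging is better spent on mass-spec batch — total rises to 71 (30 h).
Next best is Raman mapping + sequencing lane + microarray batch + confocal imaging at 70 (29 h) — short by 1.

71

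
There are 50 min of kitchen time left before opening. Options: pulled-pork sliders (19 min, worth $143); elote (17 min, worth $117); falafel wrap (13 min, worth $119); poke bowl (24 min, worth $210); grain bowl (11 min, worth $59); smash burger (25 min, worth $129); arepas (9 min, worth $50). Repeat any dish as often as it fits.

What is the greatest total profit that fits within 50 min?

448

Density check — falafel wrap 9.15, poke bowl 8.75, pulled-pork sliders 7.53, elote 6.88 are the best per min.
Taking the top-ratio dishes first gives 3×falafel wrap + arepas for 407 (48 min).
The 22 min tied up in falafel wrap and arepas is better spent on poke bowl — total rises to 448 (50 min).
No other feasible combination exceeds 448.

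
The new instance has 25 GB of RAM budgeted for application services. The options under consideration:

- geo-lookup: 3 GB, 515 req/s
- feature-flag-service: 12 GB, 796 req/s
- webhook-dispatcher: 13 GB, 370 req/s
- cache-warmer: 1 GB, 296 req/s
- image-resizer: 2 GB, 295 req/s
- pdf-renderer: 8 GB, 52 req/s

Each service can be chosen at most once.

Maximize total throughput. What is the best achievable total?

1902

Density check — cache-warmer 296.00, geo-lookup 171.67, image-resizer 147.50, feature-flag-service 66.33 are the best per GB.
Best packing: geo-lookup + feature-flag-service + cache-warmer + image-resizer — 18 GB, 1902 total.
No other feasible combination exceeds 1902.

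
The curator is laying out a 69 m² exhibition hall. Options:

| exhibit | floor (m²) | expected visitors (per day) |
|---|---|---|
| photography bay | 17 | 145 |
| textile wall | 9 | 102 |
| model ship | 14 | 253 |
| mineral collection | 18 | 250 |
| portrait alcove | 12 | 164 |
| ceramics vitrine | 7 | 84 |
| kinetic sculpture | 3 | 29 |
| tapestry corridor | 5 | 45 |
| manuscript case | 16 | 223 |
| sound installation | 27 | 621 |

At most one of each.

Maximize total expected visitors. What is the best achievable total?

1261

By expected visitors per m²: sound installation 23.00, model ship 18.07, manuscript case 13.94, mineral collection 13.89 lead.
Model ship + portrait alcove + manuscript case + sound installation uses 69 of the 69 m² and totals 1261.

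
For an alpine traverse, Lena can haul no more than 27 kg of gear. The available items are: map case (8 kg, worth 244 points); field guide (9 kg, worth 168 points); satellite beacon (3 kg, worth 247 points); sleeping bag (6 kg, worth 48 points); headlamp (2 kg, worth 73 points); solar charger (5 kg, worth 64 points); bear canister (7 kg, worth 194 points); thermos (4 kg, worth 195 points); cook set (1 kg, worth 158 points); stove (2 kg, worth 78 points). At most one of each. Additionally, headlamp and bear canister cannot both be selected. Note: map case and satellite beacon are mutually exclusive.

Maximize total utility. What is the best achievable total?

Best packing: field guide + satellite beacon + bear canister + thermos + cook set + stove — 26 kg, 1040 total.

1040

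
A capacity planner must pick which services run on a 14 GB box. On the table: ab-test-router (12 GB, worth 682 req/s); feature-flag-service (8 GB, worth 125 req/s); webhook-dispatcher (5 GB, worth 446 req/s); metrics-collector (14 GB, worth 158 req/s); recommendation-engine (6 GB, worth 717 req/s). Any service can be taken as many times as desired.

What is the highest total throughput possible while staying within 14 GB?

1434

Ranking by ratio (throughput/GB): recommendation-engine 119.50, webhook-dispatcher 89.20, ab-test-router 56.83, feature-flag-service 15.62.
2×recommendation-engine uses 12 of the 14 GB and totals 1434.
That's the maximum — no swap from here does better than 1434.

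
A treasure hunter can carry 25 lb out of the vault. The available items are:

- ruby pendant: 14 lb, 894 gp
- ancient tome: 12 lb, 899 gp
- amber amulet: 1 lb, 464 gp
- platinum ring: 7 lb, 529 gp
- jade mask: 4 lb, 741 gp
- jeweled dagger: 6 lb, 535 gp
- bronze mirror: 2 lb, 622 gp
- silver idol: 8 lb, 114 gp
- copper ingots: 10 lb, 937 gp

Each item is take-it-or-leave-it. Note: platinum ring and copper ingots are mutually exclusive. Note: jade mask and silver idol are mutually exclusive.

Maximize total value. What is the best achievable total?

3299

Best packing: amber amulet + jade mask + jeweled dagger + bronze mirror + copper ingots — 23 lb, 3299 total.
Runner-up ancient tome + amber amulet + jade mask + jeweled dagger + bronze mirror tops out at 3261.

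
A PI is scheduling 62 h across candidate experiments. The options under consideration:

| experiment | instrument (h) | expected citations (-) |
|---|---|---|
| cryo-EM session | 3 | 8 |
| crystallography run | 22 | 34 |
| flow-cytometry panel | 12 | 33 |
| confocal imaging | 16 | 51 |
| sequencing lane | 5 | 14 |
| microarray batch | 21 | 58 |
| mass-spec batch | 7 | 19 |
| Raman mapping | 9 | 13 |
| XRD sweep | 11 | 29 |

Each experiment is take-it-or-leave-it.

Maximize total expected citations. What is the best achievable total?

175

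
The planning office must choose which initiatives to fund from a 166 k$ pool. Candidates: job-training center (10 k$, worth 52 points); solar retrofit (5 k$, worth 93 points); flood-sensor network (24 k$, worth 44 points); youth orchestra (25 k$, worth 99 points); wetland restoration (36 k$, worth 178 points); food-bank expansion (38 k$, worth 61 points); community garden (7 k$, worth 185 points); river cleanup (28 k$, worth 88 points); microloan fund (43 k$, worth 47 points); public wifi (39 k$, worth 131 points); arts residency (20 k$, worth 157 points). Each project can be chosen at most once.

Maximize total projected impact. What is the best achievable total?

939

By projected impact per k$: community garden 26.43, solar retrofit 18.60, arts residency 7.85, job-training center 5.20 lead.
The ratio ordering already packs tightly: job-training center + solar retrofit + flood-sensor network + youth orchestra + wetland restoration + community garden + public wifi + arts residency, 166 k$, 939.
Runner-up solar retrofit + youth orchestra + wetland restoration + community garden + river cleanup + public wifi + arts residency tops out at 931.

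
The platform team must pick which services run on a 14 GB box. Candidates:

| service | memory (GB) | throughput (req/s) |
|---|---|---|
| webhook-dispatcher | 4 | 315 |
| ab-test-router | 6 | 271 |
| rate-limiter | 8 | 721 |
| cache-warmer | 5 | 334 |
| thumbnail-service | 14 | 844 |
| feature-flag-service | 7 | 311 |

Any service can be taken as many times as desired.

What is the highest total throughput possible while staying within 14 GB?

1055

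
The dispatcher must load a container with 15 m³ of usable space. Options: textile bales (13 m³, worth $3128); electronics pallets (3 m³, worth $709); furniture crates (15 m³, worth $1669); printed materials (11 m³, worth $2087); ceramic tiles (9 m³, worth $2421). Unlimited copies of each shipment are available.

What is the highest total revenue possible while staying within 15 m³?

3839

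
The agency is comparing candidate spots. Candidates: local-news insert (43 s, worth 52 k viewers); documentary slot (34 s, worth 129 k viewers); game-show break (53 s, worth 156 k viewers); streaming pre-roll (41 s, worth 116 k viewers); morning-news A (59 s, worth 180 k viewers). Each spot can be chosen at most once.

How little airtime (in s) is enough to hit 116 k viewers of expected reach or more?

34

Minimise s subject to total expected reach ≥ 116.
documentary slot: 129 expected reach at 34 s.
No combination under 34 s hits 116.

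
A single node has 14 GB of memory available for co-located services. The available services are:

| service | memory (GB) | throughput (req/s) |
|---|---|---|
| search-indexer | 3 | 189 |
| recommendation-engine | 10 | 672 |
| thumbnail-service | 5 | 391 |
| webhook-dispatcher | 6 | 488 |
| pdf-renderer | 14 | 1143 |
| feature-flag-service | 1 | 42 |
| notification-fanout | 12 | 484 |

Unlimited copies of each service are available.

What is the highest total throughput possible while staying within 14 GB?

1143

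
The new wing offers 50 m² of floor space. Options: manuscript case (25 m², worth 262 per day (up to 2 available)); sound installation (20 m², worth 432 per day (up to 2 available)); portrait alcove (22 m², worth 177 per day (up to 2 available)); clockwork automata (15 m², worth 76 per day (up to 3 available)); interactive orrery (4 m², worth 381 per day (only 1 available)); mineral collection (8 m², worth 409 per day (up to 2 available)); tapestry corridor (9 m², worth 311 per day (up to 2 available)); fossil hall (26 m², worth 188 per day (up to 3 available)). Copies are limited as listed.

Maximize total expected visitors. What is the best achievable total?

1942

Density check — interactive orrery 95.25, mineral collection 51.12, tapestry corridor 34.56, sound installation 21.60 are the best per m².
The ratio heuristic lands on interactive orrery + 2×mineral collection + 2×tapestry corridor (1821) but leaves 12 m² idle.
The 9 m² tied up in tapestry corridor is better spent on sound installation — total rises to 1942 (49 m²).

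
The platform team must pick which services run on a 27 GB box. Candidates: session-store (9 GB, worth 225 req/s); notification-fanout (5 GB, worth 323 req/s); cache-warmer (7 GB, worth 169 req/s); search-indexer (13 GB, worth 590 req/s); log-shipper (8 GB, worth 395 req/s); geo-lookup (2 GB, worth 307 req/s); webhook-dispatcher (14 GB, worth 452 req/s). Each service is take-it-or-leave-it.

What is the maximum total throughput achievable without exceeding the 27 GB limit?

1389

Density check — geo-lookup 153.50, notification-fanout 64.60, log-shipper 49.38, search-indexer 45.38 are the best per GB.
Greedy by ratio would take session-store + notification-fanout + log-shipper + geo-lookup: 24 GB used, total 1250.
Replace session-store and log-shipper with cache-warmer + search-indexer: the trade gains 139 net, giving 1389 at 27 GB.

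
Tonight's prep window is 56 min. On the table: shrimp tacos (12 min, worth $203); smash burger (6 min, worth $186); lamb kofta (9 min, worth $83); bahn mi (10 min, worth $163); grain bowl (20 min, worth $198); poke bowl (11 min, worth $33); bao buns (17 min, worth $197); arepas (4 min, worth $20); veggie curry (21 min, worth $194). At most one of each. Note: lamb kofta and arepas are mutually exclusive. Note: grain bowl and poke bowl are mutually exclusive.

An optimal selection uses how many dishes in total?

5

Optimal total is 832.
For example shrimp tacos + smash burger + lamb kofta + bahn mi + bao buns achieves it, using 54 min.
Any selection reaching 832 contains exactly 5 dishes.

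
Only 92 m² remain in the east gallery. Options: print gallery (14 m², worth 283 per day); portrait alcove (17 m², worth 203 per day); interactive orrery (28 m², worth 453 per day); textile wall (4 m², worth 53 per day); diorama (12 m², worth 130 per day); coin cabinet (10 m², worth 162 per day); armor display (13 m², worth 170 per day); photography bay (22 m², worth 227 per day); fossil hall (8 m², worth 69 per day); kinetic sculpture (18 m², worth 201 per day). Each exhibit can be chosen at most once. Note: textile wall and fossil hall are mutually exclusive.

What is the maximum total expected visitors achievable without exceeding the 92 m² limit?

1355

Greedy by ratio would take print gallery + portrait alcove + interactive orrery + textile wall + coin cabinet + armor display: 86 m² used, total 1324.
Replace armor display with kinetic sculpture: the trade gains 31 net, giving 1355 at 91 m².
That's the maximum — no feasible swap from here does better than 1355.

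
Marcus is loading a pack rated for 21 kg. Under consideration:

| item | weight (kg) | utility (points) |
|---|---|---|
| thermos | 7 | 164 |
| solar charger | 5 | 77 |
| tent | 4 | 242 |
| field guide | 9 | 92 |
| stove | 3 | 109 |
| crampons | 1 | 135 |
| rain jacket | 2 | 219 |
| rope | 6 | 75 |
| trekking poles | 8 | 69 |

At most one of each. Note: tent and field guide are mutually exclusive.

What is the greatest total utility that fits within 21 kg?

869

Ranking by ratio (utility/kg): crampons 135.00, rain jacket 109.50, tent 60.50, stove 36.33.
Thermos + tent + stove + crampons + rain jacket uses 17 of the 21 kg and totals 869.
Runner-up solar charger + tent + stove + crampons + rain jacket + rope tops out at 857.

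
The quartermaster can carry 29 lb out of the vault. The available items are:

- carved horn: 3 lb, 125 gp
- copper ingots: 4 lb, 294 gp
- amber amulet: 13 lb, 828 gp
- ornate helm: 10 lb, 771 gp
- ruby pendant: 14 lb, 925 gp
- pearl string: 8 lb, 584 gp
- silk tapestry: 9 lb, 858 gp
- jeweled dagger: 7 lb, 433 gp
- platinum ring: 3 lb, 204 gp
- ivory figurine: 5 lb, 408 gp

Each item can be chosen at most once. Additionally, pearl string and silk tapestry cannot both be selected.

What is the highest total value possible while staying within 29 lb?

By value per lb: silk tapestry 95.33, ivory figurine 81.60, ornate helm 77.10, copper ingots 73.50 lead.
Copper ingots + ornate helm + silk tapestry + ivory figurine uses 28 of the 29 lb and totals 2331.

2331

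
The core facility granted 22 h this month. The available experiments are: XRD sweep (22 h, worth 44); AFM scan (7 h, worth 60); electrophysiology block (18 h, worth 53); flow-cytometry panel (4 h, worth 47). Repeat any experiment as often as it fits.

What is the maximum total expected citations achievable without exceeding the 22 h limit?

Taking 5×flow-cytometry panel: 20 h used, 235 in expected citations.

235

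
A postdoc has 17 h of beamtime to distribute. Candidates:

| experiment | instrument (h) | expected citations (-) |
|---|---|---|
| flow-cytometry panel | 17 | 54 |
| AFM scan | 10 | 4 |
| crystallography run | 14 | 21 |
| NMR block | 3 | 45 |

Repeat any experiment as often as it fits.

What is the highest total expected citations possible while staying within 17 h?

225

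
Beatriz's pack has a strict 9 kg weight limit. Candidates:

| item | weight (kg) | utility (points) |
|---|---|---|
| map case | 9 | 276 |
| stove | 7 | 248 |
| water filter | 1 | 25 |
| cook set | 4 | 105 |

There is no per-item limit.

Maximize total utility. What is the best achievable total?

298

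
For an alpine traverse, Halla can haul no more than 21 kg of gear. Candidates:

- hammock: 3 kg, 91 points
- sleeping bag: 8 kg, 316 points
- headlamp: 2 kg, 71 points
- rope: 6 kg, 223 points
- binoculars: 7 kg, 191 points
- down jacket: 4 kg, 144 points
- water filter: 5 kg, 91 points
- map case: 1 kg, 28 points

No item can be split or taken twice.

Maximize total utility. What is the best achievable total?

Density check — sleeping bag 39.50, rope 37.17, down jacket 36.00 are the best per kg.
The ratio ordering already packs tightly: sleeping bag + headlamp + rope + down jacket + map case, 21 kg, 782.
The closest alternative, hammock + sleeping bag + rope + down jacket, reaches only 774.

782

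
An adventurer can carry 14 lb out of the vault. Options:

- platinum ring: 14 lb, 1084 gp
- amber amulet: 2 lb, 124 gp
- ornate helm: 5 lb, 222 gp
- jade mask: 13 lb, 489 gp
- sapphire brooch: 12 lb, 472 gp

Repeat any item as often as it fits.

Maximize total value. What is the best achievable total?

1084

Best packing: platinum ring — 14 lb, 1084 total.
That's the maximum — no swap from here does better than 1084.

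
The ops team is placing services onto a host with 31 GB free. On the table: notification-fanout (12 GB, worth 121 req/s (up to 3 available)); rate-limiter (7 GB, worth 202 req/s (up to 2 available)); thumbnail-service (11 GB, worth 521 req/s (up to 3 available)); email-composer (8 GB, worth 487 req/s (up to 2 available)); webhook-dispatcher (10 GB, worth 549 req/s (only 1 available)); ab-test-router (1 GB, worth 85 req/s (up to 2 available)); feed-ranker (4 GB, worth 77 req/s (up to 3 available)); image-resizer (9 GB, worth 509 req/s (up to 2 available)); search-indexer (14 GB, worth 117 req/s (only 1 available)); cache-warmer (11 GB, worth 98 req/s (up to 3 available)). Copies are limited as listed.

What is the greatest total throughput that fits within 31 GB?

A density-first pass picks 2×email-composer + 2×ab-test-router + feed-ranker + image-resizer — 1730 at 31 GB.
The 20 GB tied up in 2×email-composer and feed-ranker is better spent on webhook-dispatcher + image-resizer — total rises to 1737 (30 GB).
No other feasible combination exceeds 1737.

1737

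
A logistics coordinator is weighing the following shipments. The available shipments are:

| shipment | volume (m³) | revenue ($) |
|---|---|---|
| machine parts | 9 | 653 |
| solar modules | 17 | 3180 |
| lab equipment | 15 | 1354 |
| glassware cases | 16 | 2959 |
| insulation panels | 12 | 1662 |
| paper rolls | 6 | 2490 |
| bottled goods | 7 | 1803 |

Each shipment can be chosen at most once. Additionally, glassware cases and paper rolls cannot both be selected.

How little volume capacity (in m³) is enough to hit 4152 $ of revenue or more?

Need the lightest bundle worth ≥ 4152.
paper rolls + bottled goods: 4293 revenue at 13 m³.
Any bundle with less than 13 m³ falls short of 4152.

13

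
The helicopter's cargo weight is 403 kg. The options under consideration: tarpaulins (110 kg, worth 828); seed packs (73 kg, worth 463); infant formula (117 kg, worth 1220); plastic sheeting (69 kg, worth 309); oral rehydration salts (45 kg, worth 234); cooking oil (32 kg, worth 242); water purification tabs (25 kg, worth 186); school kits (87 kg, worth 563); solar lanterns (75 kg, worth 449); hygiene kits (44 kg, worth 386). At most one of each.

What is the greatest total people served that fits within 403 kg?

Taking tarpaulins + seed packs + infant formula + cooking oil + water purification tabs + hygiene kits: 401 kg used, 3325 in people served.
An exhaustive check of the 1024 subsets confirms 3325.

3325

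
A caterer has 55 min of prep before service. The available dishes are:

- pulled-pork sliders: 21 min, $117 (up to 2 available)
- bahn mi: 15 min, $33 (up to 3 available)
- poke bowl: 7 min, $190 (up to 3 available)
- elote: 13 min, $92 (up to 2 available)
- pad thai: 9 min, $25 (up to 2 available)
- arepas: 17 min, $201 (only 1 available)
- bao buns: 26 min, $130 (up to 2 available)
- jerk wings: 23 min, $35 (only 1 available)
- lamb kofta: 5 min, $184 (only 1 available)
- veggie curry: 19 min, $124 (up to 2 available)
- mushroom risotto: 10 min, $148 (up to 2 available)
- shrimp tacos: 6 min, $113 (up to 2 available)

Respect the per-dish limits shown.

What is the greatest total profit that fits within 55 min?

1181

Ranking by ratio (profit/min): lamb kofta 36.80, poke bowl 27.14, shrimp tacos 18.83.
The ratio heuristic lands on 3×poke bowl + lamb kofta + mushroom risotto + 2×shrimp tacos (1128) but leaves 7 min idle.
The 10 min tied up in mushroom risotto is better spent on arepas — total rises to 1181 (55 min).
Every other selection either busts 55 min or exceeds an availability limit or fails to beat 1181.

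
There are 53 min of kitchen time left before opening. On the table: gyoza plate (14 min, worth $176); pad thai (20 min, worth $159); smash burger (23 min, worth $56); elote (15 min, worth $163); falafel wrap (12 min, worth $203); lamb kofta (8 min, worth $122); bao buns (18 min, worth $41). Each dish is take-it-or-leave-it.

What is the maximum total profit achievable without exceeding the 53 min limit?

664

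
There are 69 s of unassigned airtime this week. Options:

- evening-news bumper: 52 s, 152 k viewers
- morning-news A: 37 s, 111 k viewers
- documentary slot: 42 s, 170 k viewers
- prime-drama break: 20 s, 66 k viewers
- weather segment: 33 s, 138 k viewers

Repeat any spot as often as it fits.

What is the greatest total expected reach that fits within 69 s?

276

2×weather segment uses 66 of the 69 s and totals 276.
Every other selection either busts 69 s or fails to beat 276.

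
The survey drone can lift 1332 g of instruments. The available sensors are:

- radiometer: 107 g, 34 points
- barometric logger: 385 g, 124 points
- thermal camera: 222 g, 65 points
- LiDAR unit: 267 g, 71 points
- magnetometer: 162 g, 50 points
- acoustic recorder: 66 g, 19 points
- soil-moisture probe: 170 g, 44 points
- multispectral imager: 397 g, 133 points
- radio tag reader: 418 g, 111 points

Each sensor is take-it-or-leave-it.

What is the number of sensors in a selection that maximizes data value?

The maximum data value within 1332 g is 412.
radiometer + barometric logger + LiDAR unit + magnetometer + multispectral imager hits 412 at 1318 g.
All optima have 5 sensors.

5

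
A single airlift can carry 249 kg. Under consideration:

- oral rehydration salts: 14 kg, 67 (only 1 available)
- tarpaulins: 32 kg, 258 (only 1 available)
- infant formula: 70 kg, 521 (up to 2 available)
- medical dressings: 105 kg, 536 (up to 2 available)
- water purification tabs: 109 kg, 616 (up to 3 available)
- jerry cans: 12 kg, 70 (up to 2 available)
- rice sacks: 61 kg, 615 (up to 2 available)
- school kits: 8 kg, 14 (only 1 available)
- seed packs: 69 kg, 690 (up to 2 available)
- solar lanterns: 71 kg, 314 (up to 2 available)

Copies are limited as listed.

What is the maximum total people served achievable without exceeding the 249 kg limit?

Filling by ratio: tarpaulins + 2×jerry cans + 2×rice sacks + seed packs for 2318, with 2 kg left unused.
Replace jerry cans and rice sacks with seed packs: the trade gains 5 net, giving 2323 at 243 kg.

2323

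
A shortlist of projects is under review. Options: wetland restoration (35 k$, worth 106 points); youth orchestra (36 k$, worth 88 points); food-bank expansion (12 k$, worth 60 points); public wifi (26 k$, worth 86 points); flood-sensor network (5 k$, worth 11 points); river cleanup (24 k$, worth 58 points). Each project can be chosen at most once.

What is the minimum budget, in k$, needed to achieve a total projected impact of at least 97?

31

Need the lightest bundle worth ≥ 97.
public wifi + flood-sensor network reaches 97 using 31 k$.
No combination under 31 k$ hits 97.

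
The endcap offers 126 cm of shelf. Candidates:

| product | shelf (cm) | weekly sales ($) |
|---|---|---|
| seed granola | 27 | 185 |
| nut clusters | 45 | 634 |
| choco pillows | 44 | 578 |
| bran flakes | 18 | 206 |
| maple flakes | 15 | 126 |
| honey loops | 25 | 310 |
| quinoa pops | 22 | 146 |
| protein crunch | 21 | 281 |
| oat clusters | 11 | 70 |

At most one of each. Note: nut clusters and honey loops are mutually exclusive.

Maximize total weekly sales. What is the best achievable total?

Nut clusters + choco pillows + maple flakes + protein crunch uses 125 of the 126 cm and totals 1619.
Runner-up nut clusters + choco pillows + protein crunch + oat clusters tops out at 1563.

1619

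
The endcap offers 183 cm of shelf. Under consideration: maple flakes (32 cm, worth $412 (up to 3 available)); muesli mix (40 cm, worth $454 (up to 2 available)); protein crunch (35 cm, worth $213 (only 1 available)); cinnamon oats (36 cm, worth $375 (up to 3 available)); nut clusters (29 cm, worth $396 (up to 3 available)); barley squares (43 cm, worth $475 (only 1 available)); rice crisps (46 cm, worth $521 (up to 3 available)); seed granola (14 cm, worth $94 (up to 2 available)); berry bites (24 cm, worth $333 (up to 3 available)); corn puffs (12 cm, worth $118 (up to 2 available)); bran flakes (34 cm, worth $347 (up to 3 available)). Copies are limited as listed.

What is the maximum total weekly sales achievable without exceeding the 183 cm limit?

2424

Greedy by ratio would take 3×nut clusters + 3×berry bites + 2×corn puffs: 183 cm used, total 2423.
Dropping 3×berry bites and 2×corn puffs frees 96 cm; slotting in 3×maple flakes (96 cm) lifts the total to 2424 at 183 cm.
No other feasible combination exceeds 2424.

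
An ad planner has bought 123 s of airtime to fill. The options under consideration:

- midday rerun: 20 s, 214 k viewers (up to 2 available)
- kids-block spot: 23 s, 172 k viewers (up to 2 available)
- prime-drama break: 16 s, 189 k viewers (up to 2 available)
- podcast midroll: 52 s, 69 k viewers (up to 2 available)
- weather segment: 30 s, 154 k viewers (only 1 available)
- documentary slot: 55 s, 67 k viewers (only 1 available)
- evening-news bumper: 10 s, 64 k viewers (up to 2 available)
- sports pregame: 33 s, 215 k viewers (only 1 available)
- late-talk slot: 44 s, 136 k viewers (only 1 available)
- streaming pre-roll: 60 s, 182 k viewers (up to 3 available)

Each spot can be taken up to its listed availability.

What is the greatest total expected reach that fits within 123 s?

Density check — prime-drama break 11.81, midday rerun 10.70, kids-block spot 7.48, sports pregame 6.52 are the best per s.
Taking 2×midday rerun + 2×kids-block spot + 2×prime-drama break: 118 s used, 1150 in expected reach.
Nothing else within 123 s beats 1150.

1150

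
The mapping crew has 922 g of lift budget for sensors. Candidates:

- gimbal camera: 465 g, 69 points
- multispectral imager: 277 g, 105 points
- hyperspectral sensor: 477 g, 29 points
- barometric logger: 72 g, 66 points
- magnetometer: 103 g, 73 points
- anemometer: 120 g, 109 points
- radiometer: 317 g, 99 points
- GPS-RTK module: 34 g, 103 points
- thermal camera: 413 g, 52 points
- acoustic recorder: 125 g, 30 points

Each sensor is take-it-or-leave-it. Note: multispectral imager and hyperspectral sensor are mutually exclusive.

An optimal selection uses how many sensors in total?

5

Optimal total is 489.
For example multispectral imager + magnetometer + anemometer + radiometer + GPS-RTK module achieves it, using 851 g.
All optima have 5 sensors.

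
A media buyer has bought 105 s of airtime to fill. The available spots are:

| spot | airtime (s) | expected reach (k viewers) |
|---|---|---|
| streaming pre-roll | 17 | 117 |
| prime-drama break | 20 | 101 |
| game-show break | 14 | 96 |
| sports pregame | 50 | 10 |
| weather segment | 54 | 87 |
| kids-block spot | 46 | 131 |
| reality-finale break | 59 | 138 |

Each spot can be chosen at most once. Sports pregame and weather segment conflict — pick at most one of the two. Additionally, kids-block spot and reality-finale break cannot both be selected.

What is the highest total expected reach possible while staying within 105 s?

445

Best packing: streaming pre-roll + prime-drama break + game-show break + kids-block spot — 97 s, 445 total.
Runner-up streaming pre-roll + prime-drama break + game-show break + weather segment tops out at 401.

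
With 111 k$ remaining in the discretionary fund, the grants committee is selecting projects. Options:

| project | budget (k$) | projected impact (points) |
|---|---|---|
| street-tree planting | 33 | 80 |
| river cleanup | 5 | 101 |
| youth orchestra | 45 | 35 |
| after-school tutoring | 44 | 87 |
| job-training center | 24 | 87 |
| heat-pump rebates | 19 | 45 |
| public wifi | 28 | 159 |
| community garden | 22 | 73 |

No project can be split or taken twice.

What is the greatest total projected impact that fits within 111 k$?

472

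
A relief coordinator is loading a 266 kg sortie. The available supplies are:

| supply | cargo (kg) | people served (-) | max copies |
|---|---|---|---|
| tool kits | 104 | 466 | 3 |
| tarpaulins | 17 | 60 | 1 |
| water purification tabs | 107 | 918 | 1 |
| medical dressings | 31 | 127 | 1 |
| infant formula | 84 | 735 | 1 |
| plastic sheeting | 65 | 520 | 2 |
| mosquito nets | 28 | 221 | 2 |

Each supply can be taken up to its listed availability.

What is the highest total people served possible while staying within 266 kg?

The ratio heuristic lands on water purification tabs + infant formula + plastic sheeting (2173) but leaves 10 kg idle.
The 84 kg tied up in infant formula is better spent on plastic sheeting + mosquito nets — total rises to 2179 (265 kg).
No other feasible combination exceeds 2179.

2179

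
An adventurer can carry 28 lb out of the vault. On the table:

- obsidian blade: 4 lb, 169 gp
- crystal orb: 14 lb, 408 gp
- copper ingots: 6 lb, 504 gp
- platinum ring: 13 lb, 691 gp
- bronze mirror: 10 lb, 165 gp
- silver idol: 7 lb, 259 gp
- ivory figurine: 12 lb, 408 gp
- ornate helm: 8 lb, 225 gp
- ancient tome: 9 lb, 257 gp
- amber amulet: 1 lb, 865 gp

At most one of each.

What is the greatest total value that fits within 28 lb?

2319

By value per lb: amber amulet 865.00, copper ingots 84.00, platinum ring 53.15, obsidian blade 42.25 lead.
Taking the top-ratio items first gives obsidian blade + copper ingots + platinum ring + amber amulet for 2229 (24 lb).
Replace obsidian blade with silver idol: the trade gains 90 net, giving 2319 at 27 lb.
Nothing else within 28 lb beats 2319.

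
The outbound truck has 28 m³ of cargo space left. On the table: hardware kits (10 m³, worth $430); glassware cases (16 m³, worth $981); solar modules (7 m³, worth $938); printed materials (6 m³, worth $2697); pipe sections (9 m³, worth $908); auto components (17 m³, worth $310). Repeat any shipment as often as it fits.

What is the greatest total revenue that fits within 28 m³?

Density check — printed materials 449.50, solar modules 134.00, pipe sections 100.89, glassware cases 61.31 are the best per m³.
Best packing: 4×printed materials — 24 m³, 10788 total.
That's the maximum — no swap from here does better than 10788.

10788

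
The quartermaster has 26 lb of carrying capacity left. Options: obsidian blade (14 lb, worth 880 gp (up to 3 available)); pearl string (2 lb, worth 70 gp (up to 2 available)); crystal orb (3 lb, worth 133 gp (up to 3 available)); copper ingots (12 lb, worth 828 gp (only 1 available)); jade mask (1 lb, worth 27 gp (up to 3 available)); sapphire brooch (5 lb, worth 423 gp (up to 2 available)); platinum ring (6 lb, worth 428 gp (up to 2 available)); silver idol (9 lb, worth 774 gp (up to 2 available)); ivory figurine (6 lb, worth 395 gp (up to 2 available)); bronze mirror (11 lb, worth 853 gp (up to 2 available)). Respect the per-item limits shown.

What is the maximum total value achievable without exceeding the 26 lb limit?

2104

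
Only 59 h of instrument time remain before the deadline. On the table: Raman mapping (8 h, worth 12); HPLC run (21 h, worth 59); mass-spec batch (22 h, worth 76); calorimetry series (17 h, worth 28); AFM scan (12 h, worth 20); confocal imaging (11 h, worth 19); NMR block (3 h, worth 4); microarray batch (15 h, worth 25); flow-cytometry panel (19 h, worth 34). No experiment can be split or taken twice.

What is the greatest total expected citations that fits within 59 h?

160

A density-first pass picks HPLC run + mass-spec batch + confocal imaging + NMR block — 158 at 57 h.
Replace confocal imaging and NMR block with microarray batch: the trade gains 2 net, giving 160 at 58 h.
An exhaustive check of the 512 subsets confirms 160.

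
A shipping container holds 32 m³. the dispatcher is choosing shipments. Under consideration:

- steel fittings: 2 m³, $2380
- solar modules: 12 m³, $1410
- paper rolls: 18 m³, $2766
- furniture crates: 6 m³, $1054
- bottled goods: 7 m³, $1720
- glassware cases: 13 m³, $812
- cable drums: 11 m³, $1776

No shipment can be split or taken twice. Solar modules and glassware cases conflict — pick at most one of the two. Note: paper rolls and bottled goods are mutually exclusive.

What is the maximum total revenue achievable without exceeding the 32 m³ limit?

7286

Greedy by ratio would take steel fittings + furniture crates + bottled goods + cable drums: 26 m³ used, total 6930.
Dropping furniture crates frees 6 m³; slotting in solar modules (12 m³) lifts the total to 7286 at 32 m³.
Next best is steel fittings + furniture crates + bottled goods + cable drums at 6930 (26 m³) — short by 356.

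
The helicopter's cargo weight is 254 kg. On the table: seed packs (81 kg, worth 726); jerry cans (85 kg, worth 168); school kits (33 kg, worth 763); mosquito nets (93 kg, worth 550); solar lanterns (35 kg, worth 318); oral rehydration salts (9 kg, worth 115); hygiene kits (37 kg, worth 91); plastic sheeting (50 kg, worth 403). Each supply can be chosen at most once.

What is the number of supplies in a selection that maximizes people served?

5

The maximum people served within 254 kg is 2472.
For example seed packs + school kits + mosquito nets + solar lanterns + oral rehydration salts achieves it, using 251 kg.
All optima have 5 supplies.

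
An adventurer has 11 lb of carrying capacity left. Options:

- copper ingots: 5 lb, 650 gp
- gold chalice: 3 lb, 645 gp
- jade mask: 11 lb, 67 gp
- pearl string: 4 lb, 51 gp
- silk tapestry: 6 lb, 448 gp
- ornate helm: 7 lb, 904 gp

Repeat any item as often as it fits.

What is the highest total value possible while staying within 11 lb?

1940

The ratio heuristic lands on 3×gold chalice (1935) but leaves 2 lb idle.
Replace gold chalice with copper ingots: the trade gains 5 net, giving 1940 at 11 lb.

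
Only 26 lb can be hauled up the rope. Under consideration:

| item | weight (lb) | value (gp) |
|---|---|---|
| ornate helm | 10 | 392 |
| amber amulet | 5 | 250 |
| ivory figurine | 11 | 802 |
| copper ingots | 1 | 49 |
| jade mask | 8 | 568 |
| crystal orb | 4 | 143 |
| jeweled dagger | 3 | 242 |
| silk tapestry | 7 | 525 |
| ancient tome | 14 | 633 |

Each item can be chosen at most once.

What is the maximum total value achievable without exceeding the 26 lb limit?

1895

Greedy by ratio would take amber amulet + ivory figurine + jeweled dagger + silk tapestry: 26 lb used, total 1819.
Replace amber amulet and jeweled dagger with jade mask: the trade gains 76 net, giving 1895 at 26 lb.
The closest alternative, amber amulet + ivory figurine + jeweled dagger + silk tapestry, reaches only 1819.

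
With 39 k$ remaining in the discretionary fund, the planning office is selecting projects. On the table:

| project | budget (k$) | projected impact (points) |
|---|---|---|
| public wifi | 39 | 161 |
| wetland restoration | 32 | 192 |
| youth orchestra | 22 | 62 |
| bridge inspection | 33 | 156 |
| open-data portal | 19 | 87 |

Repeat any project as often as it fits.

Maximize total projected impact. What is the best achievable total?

192

The ratio ordering already packs tightly: wetland restoration, 32 k$, 192.
That's the maximum — no swap from here does better than 192.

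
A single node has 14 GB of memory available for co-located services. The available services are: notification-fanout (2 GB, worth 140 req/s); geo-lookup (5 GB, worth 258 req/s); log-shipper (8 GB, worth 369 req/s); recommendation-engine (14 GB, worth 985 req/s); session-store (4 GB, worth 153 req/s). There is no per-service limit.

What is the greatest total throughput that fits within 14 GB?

985

Density check — recommendation-engine 70.36, notification-fanout 70.00, geo-lookup 51.60 are the best per GB.
Best packing: recommendation-engine — 14 GB, 985 total.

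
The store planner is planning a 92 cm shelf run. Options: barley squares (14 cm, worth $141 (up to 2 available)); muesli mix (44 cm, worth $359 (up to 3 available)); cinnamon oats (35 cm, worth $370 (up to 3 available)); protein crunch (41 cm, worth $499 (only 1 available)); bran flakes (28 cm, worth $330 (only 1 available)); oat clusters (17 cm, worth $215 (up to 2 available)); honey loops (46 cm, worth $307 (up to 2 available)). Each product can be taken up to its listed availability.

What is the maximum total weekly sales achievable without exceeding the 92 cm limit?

1070

Barley squares + protein crunch + 2×oat clusters uses 89 of the 92 cm and totals 1070.
That's the maximum — no swap from here does better than 1070.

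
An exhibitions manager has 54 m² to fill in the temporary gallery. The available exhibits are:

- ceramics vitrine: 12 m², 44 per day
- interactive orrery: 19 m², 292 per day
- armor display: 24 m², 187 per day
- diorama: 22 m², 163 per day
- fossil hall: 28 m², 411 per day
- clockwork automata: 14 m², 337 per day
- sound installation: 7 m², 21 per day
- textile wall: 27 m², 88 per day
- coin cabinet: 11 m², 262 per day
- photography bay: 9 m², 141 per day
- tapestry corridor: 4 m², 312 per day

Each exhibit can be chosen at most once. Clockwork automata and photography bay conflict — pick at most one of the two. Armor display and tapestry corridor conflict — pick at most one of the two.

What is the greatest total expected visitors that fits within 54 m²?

1203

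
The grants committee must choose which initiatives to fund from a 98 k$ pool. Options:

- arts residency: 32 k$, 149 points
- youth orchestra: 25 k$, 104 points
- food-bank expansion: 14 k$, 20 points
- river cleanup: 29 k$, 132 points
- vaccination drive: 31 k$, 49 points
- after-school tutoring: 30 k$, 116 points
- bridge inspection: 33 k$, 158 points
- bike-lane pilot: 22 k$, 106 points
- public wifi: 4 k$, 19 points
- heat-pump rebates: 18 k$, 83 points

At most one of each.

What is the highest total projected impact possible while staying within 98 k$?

By projected impact per k$: bike-lane pilot 4.82, bridge inspection 4.79, public wifi 4.75 lead.
The ratio heuristic lands on arts residency + bridge inspection + bike-lane pilot + public wifi (432) but leaves 7 k$ idle.
The 22 k$ tied up in bike-lane pilot is better spent on river cleanup — total rises to 458 (98 k$).
No other feasible combination exceeds 458.

458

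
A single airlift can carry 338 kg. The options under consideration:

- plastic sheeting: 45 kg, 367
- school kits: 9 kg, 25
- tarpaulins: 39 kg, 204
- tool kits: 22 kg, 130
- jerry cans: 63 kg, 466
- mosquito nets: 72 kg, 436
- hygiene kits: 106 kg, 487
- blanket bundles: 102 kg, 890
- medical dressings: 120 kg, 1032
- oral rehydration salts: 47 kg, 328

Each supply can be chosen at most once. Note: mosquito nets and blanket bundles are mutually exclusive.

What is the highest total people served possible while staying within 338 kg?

2755

Taking plastic sheeting + jerry cans + blanket bundles + medical dressings: 330 kg used, 2755 in people served.
An exhaustive check of the 1024 subsets confirms 2755.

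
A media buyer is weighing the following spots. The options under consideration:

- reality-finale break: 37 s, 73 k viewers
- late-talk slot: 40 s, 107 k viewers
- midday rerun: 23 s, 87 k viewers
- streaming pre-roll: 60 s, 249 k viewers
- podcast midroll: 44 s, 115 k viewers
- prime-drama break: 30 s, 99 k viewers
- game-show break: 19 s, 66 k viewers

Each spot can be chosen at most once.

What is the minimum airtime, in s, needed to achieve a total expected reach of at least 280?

Minimise s subject to total expected reach ≥ 280.
streaming pre-roll + game-show break: 315 expected reach at 79 s.
Any bundle with less than 79 s falls short of 280.

79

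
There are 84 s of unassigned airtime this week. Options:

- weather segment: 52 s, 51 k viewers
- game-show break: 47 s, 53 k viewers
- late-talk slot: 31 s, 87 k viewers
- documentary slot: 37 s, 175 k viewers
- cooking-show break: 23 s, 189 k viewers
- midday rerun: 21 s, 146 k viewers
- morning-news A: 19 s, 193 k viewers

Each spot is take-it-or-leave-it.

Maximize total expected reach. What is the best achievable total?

Density check — morning-news A 10.16, cooking-show break 8.22, midday rerun 6.95 are the best per s.
A density-first pass picks cooking-show break + midday rerun + morning-news A — 528 at 63 s.
Replace midday rerun with documentary slot: the trade gains 29 net, giving 557 at 79 s.
That's the maximum — no swap from here does better than 557.

557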